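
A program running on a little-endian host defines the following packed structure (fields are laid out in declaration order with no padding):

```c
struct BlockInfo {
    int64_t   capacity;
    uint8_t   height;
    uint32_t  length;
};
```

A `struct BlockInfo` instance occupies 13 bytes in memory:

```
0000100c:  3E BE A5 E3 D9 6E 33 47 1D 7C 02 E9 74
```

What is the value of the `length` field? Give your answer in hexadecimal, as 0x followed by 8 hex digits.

`length` follows `capacity` (8 B), `height` (1 B), so it starts at offset 8 + 1 = 9 and occupies 4 bytes.
Bytes at offsets 9..12: 7C 02 E9 74.
In little-endian order the low byte comes first in memory.
Reassemble most-significant byte first: 74 E9 02 7C → 0x74E9027C.

0x74E9027C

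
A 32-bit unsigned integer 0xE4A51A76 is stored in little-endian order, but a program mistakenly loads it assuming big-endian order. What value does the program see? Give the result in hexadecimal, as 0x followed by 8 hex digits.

Stored little-endian, the bytes at ascending addresses are 76 1A A5 E4.
Read back as big-endian, the last byte is least significant, giving 0x761AA5E4.

0x761AA5E4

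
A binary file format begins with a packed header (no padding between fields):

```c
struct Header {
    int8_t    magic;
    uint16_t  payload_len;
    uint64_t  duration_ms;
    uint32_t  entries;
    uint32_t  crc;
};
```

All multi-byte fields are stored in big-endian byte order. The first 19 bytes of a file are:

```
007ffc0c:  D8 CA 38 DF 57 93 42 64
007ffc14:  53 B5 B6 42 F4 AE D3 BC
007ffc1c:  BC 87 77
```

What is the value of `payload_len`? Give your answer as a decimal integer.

`payload_len` follows `magic` (1 byte), so it starts at byte offset 1 and occupies 2 bytes.
Bytes at offsets 1..2: CA 38.
In big-endian order the high byte comes first in memory.
The bytes are already most-significant first: 0xCA38.
0xCA38 = 51768.

51768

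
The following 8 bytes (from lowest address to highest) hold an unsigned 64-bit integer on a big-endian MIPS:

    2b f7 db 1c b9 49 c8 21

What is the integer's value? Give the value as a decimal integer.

3168241779292620833

In big-endian order the high byte comes first in memory.
The bytes are already most-significant first: 0x2BF7DB1CB949C821.
0x2BF7DB1CB949C821 = 3168241779292620833.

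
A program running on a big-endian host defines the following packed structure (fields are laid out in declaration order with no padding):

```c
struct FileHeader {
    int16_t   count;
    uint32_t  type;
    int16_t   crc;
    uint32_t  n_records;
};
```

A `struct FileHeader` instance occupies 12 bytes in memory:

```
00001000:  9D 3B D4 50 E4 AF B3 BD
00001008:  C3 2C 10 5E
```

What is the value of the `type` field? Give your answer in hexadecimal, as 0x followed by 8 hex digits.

`type` follows `count` (2 bytes), so it starts at byte offset 2 and occupies 4 bytes.
Bytes at offsets 2..5: D4 50 E4 AF.
In big-endian order the high byte comes first in memory.
The bytes are already most-significant first: 0xD450E4AF.

0xD450E4AF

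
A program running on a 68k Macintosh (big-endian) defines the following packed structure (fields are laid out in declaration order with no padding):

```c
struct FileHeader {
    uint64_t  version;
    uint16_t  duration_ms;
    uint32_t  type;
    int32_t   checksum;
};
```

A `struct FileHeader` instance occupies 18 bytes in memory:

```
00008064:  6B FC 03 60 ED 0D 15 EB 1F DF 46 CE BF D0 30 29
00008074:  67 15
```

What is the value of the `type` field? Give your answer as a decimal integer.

`type` follows `version` (8 B), `duration_ms` (2 B), so it starts at offset 8 + 2 = 10 and occupies 4 bytes.
Bytes at offsets 10..13: 46 CE BF D0.
In big-endian order the high byte comes first in memory.
The bytes are already most-significant first: 0x46CEBFD0.
0x46CEBFD0 = 1187954640.

1187954640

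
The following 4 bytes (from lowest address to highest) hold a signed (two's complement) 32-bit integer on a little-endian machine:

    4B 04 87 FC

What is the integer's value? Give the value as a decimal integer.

-58260405

Little-endian stores the least-significant byte at the lowest address.
Reassemble most-significant byte first: FC 87 04 4B → 0xFC87044B.
Top bit is set, so as a signed 32-bit value this is 0xFC87044B − 2^32 = -58260405.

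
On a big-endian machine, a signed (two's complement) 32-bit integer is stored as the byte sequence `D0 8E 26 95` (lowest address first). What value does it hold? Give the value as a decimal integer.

Big-endian: lowest address holds the most-significant byte.
The bytes are already most-significant first: 0xD08E2695.
Top bit is set, so as a signed 32-bit value this is 0xD08E2695 − 2^32 = -795990379.

-795990379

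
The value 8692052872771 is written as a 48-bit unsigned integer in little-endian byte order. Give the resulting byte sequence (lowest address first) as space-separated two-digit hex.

8692052872771 in hexadecimal, padded to 48 bits, is 0x07E7C6B94E43.
Split into bytes (most-significant first): 07 E7 C6 B9 4E 43.
Little-endian: lowest address holds the least-significant byte.
So at ascending addresses the bytes are 43 4E B9 C6 E7 07.

43 4E B9 C6 E7 07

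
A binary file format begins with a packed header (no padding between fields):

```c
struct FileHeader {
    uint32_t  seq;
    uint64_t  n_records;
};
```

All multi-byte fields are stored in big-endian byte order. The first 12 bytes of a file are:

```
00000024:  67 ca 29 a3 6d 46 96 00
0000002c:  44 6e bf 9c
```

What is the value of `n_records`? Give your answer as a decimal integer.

7874145926396166044

`n_records` follows `seq` (4 bytes), so it starts at byte offset 4 and occupies 8 bytes.
Bytes at offsets 4..11: 6D 46 96 00 44 6E BF 9C.
Big-endian: lowest address holds the most-significant byte.
The bytes are already most-significant first: 0x6D469600446EBF9C.
0x6D469600446EBF9C = 7874145926396166044.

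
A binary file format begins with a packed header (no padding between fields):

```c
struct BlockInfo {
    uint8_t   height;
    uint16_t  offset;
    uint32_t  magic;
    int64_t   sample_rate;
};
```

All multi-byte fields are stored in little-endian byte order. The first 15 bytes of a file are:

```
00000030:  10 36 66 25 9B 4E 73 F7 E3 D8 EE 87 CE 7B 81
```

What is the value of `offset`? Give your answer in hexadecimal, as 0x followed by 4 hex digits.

0x6636

`offset` follows `height` (1 byte), so it starts at byte offset 1 and occupies 2 bytes.
Bytes at offsets 1..2: 36 66.
In little-endian order the low byte comes first in memory.
Reassemble most-significant byte first: 66 36 → 0x6636.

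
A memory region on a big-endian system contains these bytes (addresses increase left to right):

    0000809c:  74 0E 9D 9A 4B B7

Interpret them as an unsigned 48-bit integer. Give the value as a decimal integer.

127606122498999

Big-endian stores the most-significant byte at the lowest address.
The bytes are already most-significant first: 0x740E9D9A4BB7.
0x740E9D9A4BB7 = 127606122498999.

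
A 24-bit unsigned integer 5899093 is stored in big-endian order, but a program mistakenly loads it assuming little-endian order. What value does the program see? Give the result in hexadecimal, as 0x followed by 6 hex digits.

0x55035A

5899093 in 24-bit hexadecimal is 0x5A0355.
Stored big-endian, the bytes at ascending addresses are 5A 03 55.
Read back as little-endian, the first byte is least significant, giving 0x55035A.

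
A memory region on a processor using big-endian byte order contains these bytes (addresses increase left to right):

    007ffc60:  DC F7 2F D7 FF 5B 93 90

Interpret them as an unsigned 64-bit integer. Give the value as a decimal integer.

15922247612340343696

Big-endian: lowest address holds the most-significant byte.
The bytes are already most-significant first: 0xDCF72FD7FF5B9390.
0xDCF72FD7FF5B9390 = 15922247612340343696.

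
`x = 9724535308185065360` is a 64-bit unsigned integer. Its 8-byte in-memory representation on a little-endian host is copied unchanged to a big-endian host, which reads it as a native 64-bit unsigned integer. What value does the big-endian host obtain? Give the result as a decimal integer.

10400813794690200710

9724535308185065360 in 64-bit hexadecimal is 0x86F47D570A1D5790.
Stored little-endian, the bytes at ascending addresses are 90 57 1D 0A 57 7D F4 86.
Read back as big-endian, the last byte is least significant, giving 0x90571D0A577DF486.
0x90571D0A577DF486 = 10400813794690200710.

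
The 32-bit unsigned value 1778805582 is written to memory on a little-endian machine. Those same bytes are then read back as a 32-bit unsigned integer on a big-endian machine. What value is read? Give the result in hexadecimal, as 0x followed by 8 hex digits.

1778805582 in 32-bit hexadecimal is 0x6A066B4E.
Stored little-endian, the bytes at ascending addresses are 4E 6B 06 6A.
Read back as big-endian, the last byte is least significant, giving 0x4E6B066A.

0x4E6B066A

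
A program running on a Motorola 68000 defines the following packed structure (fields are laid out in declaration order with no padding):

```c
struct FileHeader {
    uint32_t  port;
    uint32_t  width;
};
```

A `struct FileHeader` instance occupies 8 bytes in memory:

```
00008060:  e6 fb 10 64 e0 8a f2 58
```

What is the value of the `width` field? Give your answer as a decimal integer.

3767202392

`width` follows `port` (4 bytes), so it starts at byte offset 4 and occupies 4 bytes.
Bytes at offsets 4..7: E0 8A F2 58.
In big-endian order the high byte comes first in memory.
The bytes are already most-significant first: 0xE08AF258.
0xE08AF258 = 3767202392.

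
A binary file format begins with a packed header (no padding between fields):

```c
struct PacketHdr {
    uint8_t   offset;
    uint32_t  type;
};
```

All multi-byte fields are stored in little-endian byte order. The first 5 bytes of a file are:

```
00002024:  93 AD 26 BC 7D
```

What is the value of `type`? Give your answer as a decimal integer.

2109482669

`type` follows `offset` (1 byte), so it starts at byte offset 1 and occupies 4 bytes.
Bytes at offsets 1..4: AD 26 BC 7D.
Little-endian: lowest address holds the least-significant byte.
Reassemble most-significant byte first: 7D BC 26 AD → 0x7DBC26AD.
0x7DBC26AD = 2109482669.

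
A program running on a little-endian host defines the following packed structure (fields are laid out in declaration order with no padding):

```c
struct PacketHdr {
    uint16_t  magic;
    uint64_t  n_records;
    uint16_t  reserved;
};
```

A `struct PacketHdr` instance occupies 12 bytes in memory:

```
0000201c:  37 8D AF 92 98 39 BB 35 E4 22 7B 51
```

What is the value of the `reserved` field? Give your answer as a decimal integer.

`reserved` follows `magic` (2 B), `n_records` (8 B), so it starts at offset 2 + 8 = 10 and occupies 2 bytes.
Bytes at offsets 10..11: 7B 51.
Little-endian: lowest address holds the least-significant byte.
Reassemble most-significant byte first: 51 7B → 0x517B.
0x517B = 20859.

20859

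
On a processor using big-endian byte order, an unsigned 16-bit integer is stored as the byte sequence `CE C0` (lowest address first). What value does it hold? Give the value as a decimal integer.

Big-endian stores the most-significant byte at the lowest address.
The bytes are already most-significant first: 0xCEC0.
0xCEC0 = 52928.

52928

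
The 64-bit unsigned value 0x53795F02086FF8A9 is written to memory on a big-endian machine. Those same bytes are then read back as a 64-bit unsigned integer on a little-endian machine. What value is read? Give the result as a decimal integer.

12247661266824296787

Stored big-endian, the bytes at ascending addresses are 53 79 5F 02 08 6F F8 A9.
Read back as little-endian, the first byte is least significant, giving 0xA9F86F08025F7953.
0xA9F86F08025F7953 = 12247661266824296787.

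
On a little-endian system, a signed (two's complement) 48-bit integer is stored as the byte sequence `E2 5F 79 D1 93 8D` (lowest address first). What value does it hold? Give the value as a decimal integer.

-125808962609182

Little-endian stores the least-significant byte at the lowest address.
Reassemble most-significant byte first: 8D 93 D1 79 5F E2 → 0x8D93D1795FE2.
Top bit is set, so as a signed 48-bit value this is 0x8D93D1795FE2 − 2^48 = -125808962609182.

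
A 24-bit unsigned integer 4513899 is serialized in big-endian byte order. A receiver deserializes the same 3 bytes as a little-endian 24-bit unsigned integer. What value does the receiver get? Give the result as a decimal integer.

7069764

4513899 in 24-bit hexadecimal is 0x44E06B.
Stored big-endian, the bytes at ascending addresses are 44 E0 6B.
Read back as little-endian, the first byte is least significant, giving 0x6BE044.
0x6BE044 = 7069764.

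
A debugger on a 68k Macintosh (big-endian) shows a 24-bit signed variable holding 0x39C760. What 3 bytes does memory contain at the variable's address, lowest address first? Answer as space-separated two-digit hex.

39 C7 60

Split into bytes (most-significant first): 39 C7 60.
In big-endian order the high byte comes first in memory.
So the memory order matches the most-significant-first order: 39 C7 60.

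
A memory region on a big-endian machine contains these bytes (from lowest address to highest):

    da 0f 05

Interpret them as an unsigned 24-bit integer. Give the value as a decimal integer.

Big-endian stores the most-significant byte at the lowest address.
The bytes are already most-significant first: 0xDA0F05.
0xDA0F05 = 14290693.

14290693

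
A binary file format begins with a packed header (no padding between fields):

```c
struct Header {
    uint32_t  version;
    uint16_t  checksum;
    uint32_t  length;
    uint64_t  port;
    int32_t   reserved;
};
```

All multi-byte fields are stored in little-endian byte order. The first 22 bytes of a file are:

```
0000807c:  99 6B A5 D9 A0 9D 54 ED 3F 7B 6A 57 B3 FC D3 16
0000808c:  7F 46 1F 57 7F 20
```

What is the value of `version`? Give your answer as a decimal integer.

`version` is the first field, at byte offset 0, occupying 4 bytes.
Bytes at offsets 0..3: 99 6B A5 D9.
Little-endian stores the least-significant byte at the lowest address.
Reassemble most-significant byte first: D9 A5 6B 99 → 0xD9A56B99.
0xD9A56B99 = 3651496857.

3651496857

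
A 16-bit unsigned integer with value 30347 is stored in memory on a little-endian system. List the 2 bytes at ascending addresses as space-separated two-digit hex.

8B 76

30347 in hexadecimal, padded to 16 bits, is 0x768B.
Split into bytes (most-significant first): 76 8B.
In little-endian order the low byte comes first in memory.
So at ascending addresses the bytes are 8B 76.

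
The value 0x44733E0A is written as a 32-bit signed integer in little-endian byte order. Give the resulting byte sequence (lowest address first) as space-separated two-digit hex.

0A 3E 73 44

Split into bytes (most-significant first): 44 73 3E 0A.
Little-endian: lowest address holds the least-significant byte.
So at ascending addresses the bytes are 0A 3E 73 44.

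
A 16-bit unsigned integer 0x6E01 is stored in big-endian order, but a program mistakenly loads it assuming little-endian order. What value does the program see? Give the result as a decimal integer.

Stored big-endian, the bytes at ascending addresses are 6E 01.
Read back as little-endian, the first byte is least significant, giving 0x016E.
0x016E = 366.

366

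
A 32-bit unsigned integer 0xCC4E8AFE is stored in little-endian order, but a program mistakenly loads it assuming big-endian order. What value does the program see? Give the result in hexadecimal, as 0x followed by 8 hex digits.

Stored little-endian, the bytes at ascending addresses are FE 8A 4E CC.
Read back as big-endian, the last byte is least significant, giving 0xFE8A4ECC.

0xFE8A4ECC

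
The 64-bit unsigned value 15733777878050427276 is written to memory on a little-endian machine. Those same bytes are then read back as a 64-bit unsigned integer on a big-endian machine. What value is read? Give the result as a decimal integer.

15733777878050427276 in 64-bit hexadecimal is 0xDA599B9E7418518C.
Stored little-endian, the bytes at ascending addresses are 8C 51 18 74 9E 9B 59 DA.
Read back as big-endian, the last byte is least significant, giving 0x8C5118749E9B59DA.
0x8C5118749E9B59DA = 10110889527579728346.

10110889527579728346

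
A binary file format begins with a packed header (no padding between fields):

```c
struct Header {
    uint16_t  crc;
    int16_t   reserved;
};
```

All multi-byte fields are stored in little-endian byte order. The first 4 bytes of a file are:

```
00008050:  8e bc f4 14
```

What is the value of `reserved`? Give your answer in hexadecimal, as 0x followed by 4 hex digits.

`reserved` follows `crc` (2 bytes), so it starts at byte offset 2 and occupies 2 bytes.
Bytes at offsets 2..3: F4 14.
Little-endian: lowest address holds the least-significant byte.
Reassemble most-significant byte first: 14 F4 → 0x14F4.

0x14F4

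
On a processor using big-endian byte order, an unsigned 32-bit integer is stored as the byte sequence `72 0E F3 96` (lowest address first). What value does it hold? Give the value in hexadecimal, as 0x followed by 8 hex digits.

0x720EF396

Big-endian stores the most-significant byte at the lowest address.
The bytes are already most-significant first: 0x720EF396.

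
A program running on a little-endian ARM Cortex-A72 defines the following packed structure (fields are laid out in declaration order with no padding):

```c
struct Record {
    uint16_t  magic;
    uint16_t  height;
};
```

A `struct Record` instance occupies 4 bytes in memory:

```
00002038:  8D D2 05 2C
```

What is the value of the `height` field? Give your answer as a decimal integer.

`height` follows `magic` (2 bytes), so it starts at byte offset 2 and occupies 2 bytes.
Bytes at offsets 2..3: 05 2C.
Little-endian stores the least-significant byte at the lowest address.
Reassemble most-significant byte first: 2C 05 → 0x2C05.
0x2C05 = 11269.

11269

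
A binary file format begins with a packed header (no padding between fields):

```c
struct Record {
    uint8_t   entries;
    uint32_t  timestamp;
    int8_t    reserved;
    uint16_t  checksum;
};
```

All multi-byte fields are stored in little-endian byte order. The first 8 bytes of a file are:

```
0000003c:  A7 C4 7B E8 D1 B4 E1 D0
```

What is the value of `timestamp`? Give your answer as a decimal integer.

3521674180

`timestamp` follows `entries` (1 byte), so it starts at byte offset 1 and occupies 4 bytes.
Bytes at offsets 1..4: C4 7B E8 D1.
Little-endian: lowest address holds the least-significant byte.
Reassemble most-significant byte first: D1 E8 7B C4 → 0xD1E87BC4.
0xD1E87BC4 = 3521674180.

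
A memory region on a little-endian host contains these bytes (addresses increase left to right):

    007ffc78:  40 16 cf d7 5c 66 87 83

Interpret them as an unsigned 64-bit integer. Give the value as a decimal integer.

9477656489768195648

Little-endian stores the least-significant byte at the lowest address.
Reassemble most-significant byte first: 83 87 66 5C D7 CF 16 40 → 0x8387665CD7CF1640.
0x8387665CD7CF1640 = 9477656489768195648.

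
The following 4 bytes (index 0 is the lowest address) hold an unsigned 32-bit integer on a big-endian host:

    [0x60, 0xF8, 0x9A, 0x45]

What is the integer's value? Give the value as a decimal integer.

In big-endian order the high byte comes first in memory.
The bytes are already most-significant first: 0x60F89A45.
0x60F89A45 = 1626905157.

1626905157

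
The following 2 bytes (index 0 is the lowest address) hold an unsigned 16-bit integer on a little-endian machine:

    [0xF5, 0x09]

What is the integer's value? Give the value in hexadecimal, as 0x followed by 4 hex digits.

0x09F5

Little-endian: lowest address holds the least-significant byte.
Reassemble most-significant byte first: 09 F5 → 0x09F5.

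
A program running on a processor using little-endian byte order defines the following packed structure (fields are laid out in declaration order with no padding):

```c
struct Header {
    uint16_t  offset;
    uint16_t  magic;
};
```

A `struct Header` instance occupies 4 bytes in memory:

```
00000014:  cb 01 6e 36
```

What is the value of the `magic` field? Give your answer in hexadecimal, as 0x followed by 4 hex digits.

`magic` follows `offset` (2 bytes), so it starts at byte offset 2 and occupies 2 bytes.
Bytes at offsets 2..3: 6E 36.
In little-endian order the low byte comes first in memory.
Reassemble most-significant byte first: 36 6E → 0x366E.

0x366E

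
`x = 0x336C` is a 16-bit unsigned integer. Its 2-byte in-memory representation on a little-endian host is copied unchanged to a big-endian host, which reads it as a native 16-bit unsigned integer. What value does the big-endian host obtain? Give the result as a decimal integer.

Stored little-endian, the bytes at ascending addresses are 6C 33.
Read back as big-endian, the last byte is least significant, giving 0x6C33.
0x6C33 = 27699.

27699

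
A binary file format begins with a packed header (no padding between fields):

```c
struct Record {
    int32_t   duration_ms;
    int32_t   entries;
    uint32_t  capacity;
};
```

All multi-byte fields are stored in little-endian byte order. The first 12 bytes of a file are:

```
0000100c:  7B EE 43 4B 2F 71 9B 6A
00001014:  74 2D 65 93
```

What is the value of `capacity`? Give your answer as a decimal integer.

2472881524

`capacity` follows `duration_ms` (4 B), `entries` (4 B), so it starts at offset 4 + 4 = 8 and occupies 4 bytes.
Bytes at offsets 8..11: 74 2D 65 93.
Little-endian stores the least-significant byte at the lowest address.
Reassemble most-significant byte first: 93 65 2D 74 → 0x93652D74.
0x93652D74 = 2472881524.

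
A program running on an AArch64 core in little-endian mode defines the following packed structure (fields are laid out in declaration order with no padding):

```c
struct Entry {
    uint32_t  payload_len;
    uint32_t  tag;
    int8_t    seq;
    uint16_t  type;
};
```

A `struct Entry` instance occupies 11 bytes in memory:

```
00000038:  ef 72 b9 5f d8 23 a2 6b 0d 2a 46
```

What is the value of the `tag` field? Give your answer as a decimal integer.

1805788120

`tag` follows `payload_len` (4 bytes), so it starts at byte offset 4 and occupies 4 bytes.
Bytes at offsets 4..7: D8 23 A2 6B.
Little-endian stores the least-significant byte at the lowest address.
Reassemble most-significant byte first: 6B A2 23 D8 → 0x6BA223D8.
0x6BA223D8 = 1805788120.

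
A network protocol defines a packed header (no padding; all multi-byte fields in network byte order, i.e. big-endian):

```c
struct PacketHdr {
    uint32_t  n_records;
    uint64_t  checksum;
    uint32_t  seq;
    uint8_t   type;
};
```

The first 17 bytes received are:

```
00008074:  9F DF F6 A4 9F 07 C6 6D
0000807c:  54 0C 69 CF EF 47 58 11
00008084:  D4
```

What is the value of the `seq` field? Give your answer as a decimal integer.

4014430225

`seq` follows `n_records` (4 B), `checksum` (8 B), so it starts at offset 4 + 8 = 12 and occupies 4 bytes.
Bytes at offsets 12..15: EF 47 58 11.
In big-endian order the high byte comes first in memory.
The bytes are already most-significant first: 0xEF475811.
0xEF475811 = 4014430225.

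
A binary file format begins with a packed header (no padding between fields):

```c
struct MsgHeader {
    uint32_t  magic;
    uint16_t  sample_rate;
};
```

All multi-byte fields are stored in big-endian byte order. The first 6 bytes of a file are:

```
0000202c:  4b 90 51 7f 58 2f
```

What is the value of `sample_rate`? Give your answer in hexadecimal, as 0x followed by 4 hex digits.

0x582F

`sample_rate` follows `magic` (4 bytes), so it starts at byte offset 4 and occupies 2 bytes.
Bytes at offsets 4..5: 58 2F.
In big-endian order the high byte comes first in memory.
The bytes are already most-significant first: 0x582F.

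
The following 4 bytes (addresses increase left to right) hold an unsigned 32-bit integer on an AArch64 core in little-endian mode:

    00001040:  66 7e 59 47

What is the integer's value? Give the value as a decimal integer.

1197047398

Little-endian: lowest address holds the least-significant byte.
Reassemble most-significant byte first: 47 59 7E 66 → 0x47597E66.
0x47597E66 = 1197047398.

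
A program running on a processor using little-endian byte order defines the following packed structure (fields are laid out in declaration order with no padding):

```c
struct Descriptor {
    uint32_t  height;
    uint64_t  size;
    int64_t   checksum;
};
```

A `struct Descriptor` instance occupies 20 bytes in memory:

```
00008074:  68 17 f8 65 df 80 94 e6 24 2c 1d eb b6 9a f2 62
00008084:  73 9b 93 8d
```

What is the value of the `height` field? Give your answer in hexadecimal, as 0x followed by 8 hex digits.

0x65F81768

`height` is the first field, at byte offset 0, occupying 4 bytes.
Bytes at offsets 0..3: 68 17 F8 65.
Little-endian stores the least-significant byte at the lowest address.
Reassemble most-significant byte first: 65 F8 17 68 → 0x65F81768.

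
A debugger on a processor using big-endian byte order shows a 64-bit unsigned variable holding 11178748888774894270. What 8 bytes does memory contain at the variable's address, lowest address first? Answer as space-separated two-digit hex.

11178748888774894270 in hexadecimal, padded to 64 bits, is 0x9B22E4E304B862BE.
Split into bytes (most-significant first): 9B 22 E4 E3 04 B8 62 BE.
Big-endian stores the most-significant byte at the lowest address.
So the memory order matches the most-significant-first order: 9B 22 E4 E3 04 B8 62 BE.

9B 22 E4 E3 04 B8 62 BE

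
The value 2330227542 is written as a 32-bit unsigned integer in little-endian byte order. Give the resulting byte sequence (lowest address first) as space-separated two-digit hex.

2330227542 in hexadecimal, padded to 32 bits, is 0x8AE47356.
Split into bytes (most-significant first): 8A E4 73 56.
Little-endian: lowest address holds the least-significant byte.
So at ascending addresses the bytes are 56 73 E4 8A.

56 73 E4 8A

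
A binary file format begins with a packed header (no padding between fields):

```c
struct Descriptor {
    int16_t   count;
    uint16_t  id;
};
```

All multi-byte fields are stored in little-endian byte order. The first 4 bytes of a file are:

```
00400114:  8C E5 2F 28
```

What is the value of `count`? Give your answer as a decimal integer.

-6772

`count` is the first field, at byte offset 0, occupying 2 bytes.
Bytes at offsets 0..1: 8C E5.
Little-endian stores the least-significant byte at the lowest address.
Reassemble most-significant byte first: E5 8C → 0xE58C.
Top bit is set, so as a signed 16-bit value this is 0xE58C − 2^16 = -6772.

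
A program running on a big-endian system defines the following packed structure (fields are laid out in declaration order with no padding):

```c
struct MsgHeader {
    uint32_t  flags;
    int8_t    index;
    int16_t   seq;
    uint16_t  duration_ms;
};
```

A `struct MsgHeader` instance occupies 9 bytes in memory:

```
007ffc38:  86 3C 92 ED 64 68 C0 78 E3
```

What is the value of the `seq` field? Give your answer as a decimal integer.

`seq` follows `flags` (4 B), `index` (1 B), so it starts at offset 4 + 1 = 5 and occupies 2 bytes.
Bytes at offsets 5..6: 68 C0.
In big-endian order the high byte comes first in memory.
The bytes are already most-significant first: 0x68C0.
0x68C0 = 26816.

26816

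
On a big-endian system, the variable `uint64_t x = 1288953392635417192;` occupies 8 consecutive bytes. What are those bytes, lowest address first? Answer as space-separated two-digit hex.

1288953392635417192 in hexadecimal, padded to 64 bits, is 0x11E348480C119268.
Split into bytes (most-significant first): 11 E3 48 48 0C 11 92 68.
In big-endian order the high byte comes first in memory.
So the memory order matches the most-significant-first order: 11 E3 48 48 0C 11 92 68.

11 E3 48 48 0C 11 92 68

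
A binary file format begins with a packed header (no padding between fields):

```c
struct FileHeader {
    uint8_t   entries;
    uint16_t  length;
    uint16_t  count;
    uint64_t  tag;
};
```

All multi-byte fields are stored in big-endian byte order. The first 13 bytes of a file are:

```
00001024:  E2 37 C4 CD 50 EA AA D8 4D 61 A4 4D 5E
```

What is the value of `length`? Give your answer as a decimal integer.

`length` follows `entries` (1 byte), so it starts at byte offset 1 and occupies 2 bytes.
Bytes at offsets 1..2: 37 C4.
Big-endian: lowest address holds the most-significant byte.
The bytes are already most-significant first: 0x37C4.
0x37C4 = 14276.

14276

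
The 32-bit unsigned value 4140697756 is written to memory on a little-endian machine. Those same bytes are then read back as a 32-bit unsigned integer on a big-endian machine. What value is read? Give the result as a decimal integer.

2617822966

4140697756 in 32-bit hexadecimal is 0xF6CE089C.
Stored little-endian, the bytes at ascending addresses are 9C 08 CE F6.
Read back as big-endian, the last byte is least significant, giving 0x9C08CEF6.
0x9C08CEF6 = 2617822966.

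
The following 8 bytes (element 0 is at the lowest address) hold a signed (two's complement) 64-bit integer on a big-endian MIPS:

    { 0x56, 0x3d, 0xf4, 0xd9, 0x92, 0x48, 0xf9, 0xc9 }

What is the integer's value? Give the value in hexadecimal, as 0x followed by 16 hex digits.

0x563DF4D99248F9C9

In big-endian order the high byte comes first in memory.
The bytes are already most-significant first: 0x563DF4D99248F9C9.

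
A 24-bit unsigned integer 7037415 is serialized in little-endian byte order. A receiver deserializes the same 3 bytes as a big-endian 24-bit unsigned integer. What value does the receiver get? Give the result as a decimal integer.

15163755

7037415 in 24-bit hexadecimal is 0x6B61E7.
Stored little-endian, the bytes at ascending addresses are E7 61 6B.
Read back as big-endian, the last byte is least significant, giving 0xE7616B.
0xE7616B = 15163755.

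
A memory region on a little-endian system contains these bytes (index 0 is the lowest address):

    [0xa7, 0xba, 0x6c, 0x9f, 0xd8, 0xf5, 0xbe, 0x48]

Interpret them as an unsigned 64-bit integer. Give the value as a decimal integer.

5241897327042280103

Little-endian: lowest address holds the least-significant byte.
Reassemble most-significant byte first: 48 BE F5 D8 9F 6C BA A7 → 0x48BEF5D89F6CBAA7.
0x48BEF5D89F6CBAA7 = 5241897327042280103.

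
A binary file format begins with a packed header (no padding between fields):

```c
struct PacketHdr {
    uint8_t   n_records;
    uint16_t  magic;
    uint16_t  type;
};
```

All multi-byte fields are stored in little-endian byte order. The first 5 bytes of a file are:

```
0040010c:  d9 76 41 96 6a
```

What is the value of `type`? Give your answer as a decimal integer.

`type` follows `n_records` (1 B), `magic` (2 B), so it starts at offset 1 + 2 = 3 and occupies 2 bytes.
Bytes at offsets 3..4: 96 6A.
In little-endian order the low byte comes first in memory.
Reassemble most-significant byte first: 6A 96 → 0x6A96.
0x6A96 = 27286.

27286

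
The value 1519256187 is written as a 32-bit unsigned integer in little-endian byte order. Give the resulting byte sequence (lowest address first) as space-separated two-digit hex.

1519256187 in hexadecimal, padded to 32 bits, is 0x5A8E027B.
Split into bytes (most-significant first): 5A 8E 02 7B.
Little-endian: lowest address holds the least-significant byte.
So at ascending addresses the bytes are 7B 02 8E 5A.

7B 02 8E 5A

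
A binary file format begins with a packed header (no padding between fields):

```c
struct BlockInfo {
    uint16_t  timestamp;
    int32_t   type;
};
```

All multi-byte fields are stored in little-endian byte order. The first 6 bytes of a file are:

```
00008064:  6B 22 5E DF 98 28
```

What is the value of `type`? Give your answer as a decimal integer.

681107294

`type` follows `timestamp` (2 bytes), so it starts at byte offset 2 and occupies 4 bytes.
Bytes at offsets 2..5: 5E DF 98 28.
In little-endian order the low byte comes first in memory.
Reassemble most-significant byte first: 28 98 DF 5E → 0x2898DF5E.
0x2898DF5E = 681107294.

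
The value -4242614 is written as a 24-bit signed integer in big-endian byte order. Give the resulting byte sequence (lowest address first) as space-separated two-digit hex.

Two's complement of -4242614 in 24 bits: 4242614 = 0x40BCB6; invert → 0xBF4349; add 1 → 0xBF434A.
Split into bytes (most-significant first): BF 43 4A.
Big-endian: lowest address holds the most-significant byte.
So the memory order matches the most-significant-first order: BF 43 4A.

BF 43 4A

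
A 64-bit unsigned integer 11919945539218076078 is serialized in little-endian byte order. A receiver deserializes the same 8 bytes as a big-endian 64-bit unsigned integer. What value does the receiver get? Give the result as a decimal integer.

11919945539218076078 in 64-bit hexadecimal is 0xA56C2750371871AE.
Stored little-endian, the bytes at ascending addresses are AE 71 18 37 50 27 6C A5.
Read back as big-endian, the last byte is least significant, giving 0xAE71183750276CA5.
0xAE71183750276CA5 = 12569854660814793893.

12569854660814793893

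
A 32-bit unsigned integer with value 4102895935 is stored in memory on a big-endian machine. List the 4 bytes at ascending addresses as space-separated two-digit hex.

F4 8D 39 3F

4102895935 in hexadecimal, padded to 32 bits, is 0xF48D393F.
Split into bytes (most-significant first): F4 8D 39 3F.
Big-endian stores the most-significant byte at the lowest address.
So the memory order matches the most-significant-first order: F4 8D 39 3F.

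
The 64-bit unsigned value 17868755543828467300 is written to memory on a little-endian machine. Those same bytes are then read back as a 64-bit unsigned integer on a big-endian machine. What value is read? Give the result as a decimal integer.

17868755543828467300 in 64-bit hexadecimal is 0xF7FA927E90300E64.
Stored little-endian, the bytes at ascending addresses are 64 0E 30 90 7E 92 FA F7.
Read back as big-endian, the last byte is least significant, giving 0x640E30907E92FAF7.
0x640E30907E92FAF7 = 7209753450623728375.

7209753450623728375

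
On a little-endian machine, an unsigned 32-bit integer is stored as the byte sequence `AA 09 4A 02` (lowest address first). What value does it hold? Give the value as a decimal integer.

In little-endian order the low byte comes first in memory.
Reassemble most-significant byte first: 02 4A 09 AA → 0x024A09AA.
0x024A09AA = 38406570.

38406570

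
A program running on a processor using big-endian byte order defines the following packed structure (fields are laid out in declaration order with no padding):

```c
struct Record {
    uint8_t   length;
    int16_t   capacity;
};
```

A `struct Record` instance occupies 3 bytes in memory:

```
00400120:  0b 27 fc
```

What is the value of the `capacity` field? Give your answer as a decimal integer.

`capacity` follows `length` (1 byte), so it starts at byte offset 1 and occupies 2 bytes.
Bytes at offsets 1..2: 27 FC.
Big-endian stores the most-significant byte at the lowest address.
The bytes are already most-significant first: 0x27FC.
0x27FC = 10236.

10236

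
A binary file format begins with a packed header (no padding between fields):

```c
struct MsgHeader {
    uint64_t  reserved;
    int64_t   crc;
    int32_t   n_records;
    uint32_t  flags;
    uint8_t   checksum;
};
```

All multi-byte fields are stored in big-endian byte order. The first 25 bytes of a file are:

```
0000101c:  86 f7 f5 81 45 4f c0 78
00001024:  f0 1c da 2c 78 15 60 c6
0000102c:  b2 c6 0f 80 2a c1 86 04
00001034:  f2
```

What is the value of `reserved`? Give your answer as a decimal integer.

9725511855892316280

`reserved` is the first field, at byte offset 0, occupying 8 bytes.
Bytes at offsets 0..7: 86 F7 F5 81 45 4F C0 78.
In big-endian order the high byte comes first in memory.
The bytes are already most-significant first: 0x86F7F581454FC078.
0x86F7F581454FC078 = 9725511855892316280.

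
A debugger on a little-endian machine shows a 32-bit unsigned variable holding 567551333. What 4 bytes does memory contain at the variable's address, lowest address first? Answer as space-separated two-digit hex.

65 25 D4 21

567551333 in hexadecimal, padded to 32 bits, is 0x21D42565.
Split into bytes (most-significant first): 21 D4 25 65.
Little-endian: lowest address holds the least-significant byte.
So at ascending addresses the bytes are 65 25 D4 21.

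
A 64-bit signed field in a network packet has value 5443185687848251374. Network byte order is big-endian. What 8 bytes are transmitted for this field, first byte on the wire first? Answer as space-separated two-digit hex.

4B 8A 14 8B 3A AF 6F EE

5443185687848251374 in hexadecimal, padded to 64 bits, is 0x4B8A148B3AAF6FEE.
Split into bytes (most-significant first): 4B 8A 14 8B 3A AF 6F EE.
Big-endian: lowest address holds the most-significant byte.
So the memory order matches the most-significant-first order: 4B 8A 14 8B 3A AF 6F EE.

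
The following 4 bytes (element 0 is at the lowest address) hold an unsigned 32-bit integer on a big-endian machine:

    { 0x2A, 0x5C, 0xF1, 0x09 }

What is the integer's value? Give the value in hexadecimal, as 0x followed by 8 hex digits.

0x2A5CF109

Big-endian stores the most-significant byte at the lowest address.
The bytes are already most-significant first: 0x2A5CF109.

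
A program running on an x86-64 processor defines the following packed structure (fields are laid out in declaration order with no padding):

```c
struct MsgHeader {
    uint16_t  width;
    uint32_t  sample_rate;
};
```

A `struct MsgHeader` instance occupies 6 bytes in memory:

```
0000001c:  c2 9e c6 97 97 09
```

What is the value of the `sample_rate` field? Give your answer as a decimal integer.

`sample_rate` follows `width` (2 bytes), so it starts at byte offset 2 and occupies 4 bytes.
Bytes at offsets 2..5: C6 97 97 09.
Little-endian: lowest address holds the least-significant byte.
Reassemble most-significant byte first: 09 97 97 C6 → 0x099797C6.
0x099797C6 = 160929734.

160929734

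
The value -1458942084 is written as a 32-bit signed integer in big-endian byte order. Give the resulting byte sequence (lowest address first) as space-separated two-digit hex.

Two's complement of -1458942084 in 32 bits: 1458942084 = 0x56F5B084; invert → 0xA90A4F7B; add 1 → 0xA90A4F7C.
Split into bytes (most-significant first): A9 0A 4F 7C.
Big-endian stores the most-significant byte at the lowest address.
So the memory order matches the most-significant-first order: A9 0A 4F 7C.

A9 0A 4F 7C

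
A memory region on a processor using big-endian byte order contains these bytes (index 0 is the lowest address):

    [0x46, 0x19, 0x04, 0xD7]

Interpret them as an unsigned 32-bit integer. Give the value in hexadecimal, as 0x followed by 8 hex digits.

0x461904D7

In big-endian order the high byte comes first in memory.
The bytes are already most-significant first: 0x461904D7.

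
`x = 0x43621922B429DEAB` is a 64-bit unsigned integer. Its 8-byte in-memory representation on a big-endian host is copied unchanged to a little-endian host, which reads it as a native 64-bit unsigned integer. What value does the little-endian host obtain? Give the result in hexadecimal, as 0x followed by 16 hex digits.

Stored big-endian, the bytes at ascending addresses are 43 62 19 22 B4 29 DE AB.
Read back as little-endian, the first byte is least significant, giving 0xABDE29B422196243.

0xABDE29B422196243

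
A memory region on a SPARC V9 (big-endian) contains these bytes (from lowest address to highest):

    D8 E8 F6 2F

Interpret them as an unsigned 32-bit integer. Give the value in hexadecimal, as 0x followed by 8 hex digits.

In big-endian order the high byte comes first in memory.
The bytes are already most-significant first: 0xD8E8F62F.

0xD8E8F62F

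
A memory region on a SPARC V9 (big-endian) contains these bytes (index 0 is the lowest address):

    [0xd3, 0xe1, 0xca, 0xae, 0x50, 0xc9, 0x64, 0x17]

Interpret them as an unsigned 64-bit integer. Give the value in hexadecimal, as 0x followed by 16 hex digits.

Big-endian stores the most-significant byte at the lowest address.
The bytes are already most-significant first: 0xD3E1CAAE50C96417.

0xD3E1CAAE50C96417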